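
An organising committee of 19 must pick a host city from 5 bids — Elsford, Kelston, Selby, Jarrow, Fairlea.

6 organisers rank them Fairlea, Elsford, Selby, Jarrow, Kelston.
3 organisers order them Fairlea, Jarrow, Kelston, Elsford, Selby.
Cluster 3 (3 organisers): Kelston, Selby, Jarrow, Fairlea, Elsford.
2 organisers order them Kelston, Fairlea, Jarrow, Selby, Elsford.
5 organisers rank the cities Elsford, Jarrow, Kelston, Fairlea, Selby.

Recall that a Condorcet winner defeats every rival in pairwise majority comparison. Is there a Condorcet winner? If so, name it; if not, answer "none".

Pairwise majorities:
Elsford vs Kelston: 6+5 = 11 for Elsford, 8 for Kelston — Elsford by 11–8.
Elsford vs Selby: 6+3+5 = 14 for Elsford, 5 for Selby — Elsford by 14–5.
Elsford vs Jarrow: 6+5 = 11 for Elsford, 8 for Jarrow — Elsford by 11–8.
Elsford vs Fairlea: Elsford is ranked higher on 5 ballots, Fairlea on 14. Fairlea wins 14–5.
Kelston vs Selby: Kelston is ranked higher on 3+3+2+5 = 13 ballots, Selby on 6. Kelston wins 13–6.
Kelston vs Jarrow: 5 to 14, Jarrow.
Kelston vs Fairlea: Kelston preferred on 3+2+5 = 10 ballots; Kelston wins 10–9.
Selby vs Jarrow: Selby is ranked higher on 6+3 = 9 ballots, Jarrow on 10. Jarrow wins 10–9.
Selby vs Fairlea: 3 to 16, Fairlea.
Jarrow vs Fairlea: Jarrow preferred on 3+5 = 8 ballots; Fairlea wins 11–8.
No city is unbeaten: Elsford loses to Fairlea; Kelston loses to Elsford; Selby loses to Elsford; Jarrow loses to Elsford; Fairlea loses to Kelston. In particular Elsford → Kelston → Fairlea → Elsford is a majority cycle — no Condorcet winner exists.

none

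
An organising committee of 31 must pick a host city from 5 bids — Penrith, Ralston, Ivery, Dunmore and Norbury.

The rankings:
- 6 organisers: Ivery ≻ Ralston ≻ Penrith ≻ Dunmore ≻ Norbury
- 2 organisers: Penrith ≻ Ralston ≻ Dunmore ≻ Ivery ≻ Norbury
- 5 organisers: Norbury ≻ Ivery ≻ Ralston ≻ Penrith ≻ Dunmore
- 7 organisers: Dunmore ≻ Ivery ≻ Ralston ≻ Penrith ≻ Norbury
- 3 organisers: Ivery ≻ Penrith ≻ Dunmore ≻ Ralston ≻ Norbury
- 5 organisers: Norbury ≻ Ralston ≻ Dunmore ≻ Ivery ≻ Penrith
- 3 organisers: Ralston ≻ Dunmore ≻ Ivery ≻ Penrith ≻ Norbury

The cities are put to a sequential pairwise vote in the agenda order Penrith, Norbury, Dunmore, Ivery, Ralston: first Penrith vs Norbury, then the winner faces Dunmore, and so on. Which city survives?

Round 1: Penrith vs Norbury — 21–10, Penrith advances.
Round 2: Penrith vs Dunmore — 16–15, Penrith advances.
Round 3: Penrith vs Ivery — 2–29, Ivery advances.
Round 4: Ivery vs Ralston — 21–10, Ivery advances.
The agenda winner is Ivery.

Ivery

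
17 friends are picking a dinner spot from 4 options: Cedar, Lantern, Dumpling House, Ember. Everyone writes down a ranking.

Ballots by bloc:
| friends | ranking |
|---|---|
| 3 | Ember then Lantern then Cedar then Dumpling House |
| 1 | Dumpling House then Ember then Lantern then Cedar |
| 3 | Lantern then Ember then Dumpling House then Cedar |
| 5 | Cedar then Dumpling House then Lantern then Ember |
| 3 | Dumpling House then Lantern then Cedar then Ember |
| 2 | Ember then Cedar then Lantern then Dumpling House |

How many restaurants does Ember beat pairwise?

Ember against each rival (17 friends):
Ember vs Cedar: Ember, 9–8.
Ember vs Lantern: Lantern wins 11–6.
Ember vs Dumpling House: Ember preferred on 3+3+2 = 8 ballots; Dumpling House wins 9–8.
Ember beats Cedar; loses to Lantern, Dumpling House — 1 pairwise win.

1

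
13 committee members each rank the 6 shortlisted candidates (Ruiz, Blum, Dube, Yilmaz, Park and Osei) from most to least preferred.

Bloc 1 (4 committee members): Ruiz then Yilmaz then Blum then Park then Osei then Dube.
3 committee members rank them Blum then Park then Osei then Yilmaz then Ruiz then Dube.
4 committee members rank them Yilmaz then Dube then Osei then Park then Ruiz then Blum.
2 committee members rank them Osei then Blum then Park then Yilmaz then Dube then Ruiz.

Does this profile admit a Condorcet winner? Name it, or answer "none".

Yilmaz

Check each pair by majority over 13 ballots:
Ruiz vs Blum: Ruiz is ranked higher on 4+4 = 8 ballots, Blum on 5. Ruiz wins 8–5.
Ruiz vs Dube: Ruiz, 7–6.
Ruiz–Yilmaz: Yilmaz 9–4.
Ruiz–Park: Park 9–4.
Ruiz–Osei: Osei 9–4.
Blum vs Dube: Blum preferred on 4+3+2 = 9 ballots; Blum wins 9–4.
Blum vs Yilmaz: Blum preferred on 3+2 = 5 ballots; Yilmaz wins 8–5.
Blum–Park: Blum 9–4.
Blum–Osei: Blum 7–6.
Dube vs Yilmaz: Yilmaz wins 13–0.
Dube vs Park: Park wins 9–4.
Dube vs Osei: 4 to 9, Osei.
Yilmaz vs Park: 8 to 5, Yilmaz.
Yilmaz vs Osei: Yilmaz preferred on 4+4 = 8 ballots; Yilmaz wins 8–5.
Park vs Osei: Park, 7–6.
Only Yilmaz has no losses; Yilmaz is the Condorcet winner.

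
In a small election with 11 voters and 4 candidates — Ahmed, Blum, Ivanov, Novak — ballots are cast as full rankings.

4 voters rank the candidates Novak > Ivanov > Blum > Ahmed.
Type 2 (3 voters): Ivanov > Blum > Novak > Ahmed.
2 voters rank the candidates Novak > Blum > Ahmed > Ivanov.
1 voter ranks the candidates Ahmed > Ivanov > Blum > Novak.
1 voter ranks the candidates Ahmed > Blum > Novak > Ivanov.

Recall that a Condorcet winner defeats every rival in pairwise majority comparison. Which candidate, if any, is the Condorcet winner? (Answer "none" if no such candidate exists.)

Novak

Pairwise majorities:
Ahmed–Blum: Blum 9–2.
Ahmed–Ivanov: Ivanov 7–4.
Ahmed vs Novak: Novak, 9–2.
Blum vs Ivanov: Ivanov wins 8–3.
Blum–Novak: Novak 6–5.
Ivanov–Novak: Novak 7–4.
Novak wins every pairwise contest, so Novak is the Condorcet winner.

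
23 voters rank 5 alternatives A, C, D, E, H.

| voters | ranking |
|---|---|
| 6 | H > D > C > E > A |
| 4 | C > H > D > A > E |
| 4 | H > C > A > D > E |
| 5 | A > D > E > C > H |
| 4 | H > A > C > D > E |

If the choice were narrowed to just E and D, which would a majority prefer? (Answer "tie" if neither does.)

D

No ballot ranks E above D: 0.
Ballots ranking D above E: 23 − 0 = 23.
D wins the head-to-head 23–0.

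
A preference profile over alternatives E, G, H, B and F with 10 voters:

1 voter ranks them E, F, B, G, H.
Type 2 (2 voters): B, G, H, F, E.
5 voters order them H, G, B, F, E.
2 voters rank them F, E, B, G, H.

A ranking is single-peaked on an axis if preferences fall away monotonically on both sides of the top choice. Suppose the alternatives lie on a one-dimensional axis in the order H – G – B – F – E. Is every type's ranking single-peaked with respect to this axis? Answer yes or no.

yes

Axis positions: H=1, G=2, B=3, F=4, E=5.
Type 1 (peak E at position 5): ranking walks positions 5-4-3-2-1, expanding outward from the peak — single-peaked.
Type 2 (peak B at position 3): ranking walks positions 3-2-1-4-5, expanding outward from the peak — single-peaked.
Type 3 (peak H at position 1): ranking walks positions 1-2-3-4-5, expanding outward from the peak — single-peaked.
Type 4 (peak F at position 4): ranking walks positions 4-5-3-2-1, expanding outward from the peak — single-peaked.
Every ranking is single-peaked on this axis.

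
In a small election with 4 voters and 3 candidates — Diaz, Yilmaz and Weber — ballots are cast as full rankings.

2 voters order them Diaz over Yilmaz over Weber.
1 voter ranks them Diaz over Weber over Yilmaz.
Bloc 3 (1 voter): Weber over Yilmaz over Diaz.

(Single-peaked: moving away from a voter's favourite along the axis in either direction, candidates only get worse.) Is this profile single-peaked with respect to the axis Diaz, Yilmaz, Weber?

no

Axis positions: Diaz=1, Yilmaz=2, Weber=3.
Bloc 1 (peak Diaz at position 1): ranking walks positions 1-2-3, expanding outward from the peak — single-peaked.
Bloc 2: ranking walks positions 1-3-2; Weber is ranked above Yilmaz even though Yilmaz lies between Weber and the peak Diaz on the axis — preferences dip and rise again. Not single-peaked.
Bloc 3 (peak Weber at position 3): ranking walks positions 3-2-1, expanding outward from the peak — single-peaked.
Bloc 2 violates single-peakedness, so the profile is not single-peaked on this axis.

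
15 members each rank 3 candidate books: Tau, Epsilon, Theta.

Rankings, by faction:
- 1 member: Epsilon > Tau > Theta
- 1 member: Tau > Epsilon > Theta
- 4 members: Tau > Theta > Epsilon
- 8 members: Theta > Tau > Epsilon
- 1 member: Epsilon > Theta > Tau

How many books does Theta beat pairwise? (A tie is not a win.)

Theta against each rival (15 members):
Theta–Tau: Theta 9–6.
Theta–Epsilon: Theta 12–3.
Theta beats Tau, Epsilon — 2 pairwise wins.

2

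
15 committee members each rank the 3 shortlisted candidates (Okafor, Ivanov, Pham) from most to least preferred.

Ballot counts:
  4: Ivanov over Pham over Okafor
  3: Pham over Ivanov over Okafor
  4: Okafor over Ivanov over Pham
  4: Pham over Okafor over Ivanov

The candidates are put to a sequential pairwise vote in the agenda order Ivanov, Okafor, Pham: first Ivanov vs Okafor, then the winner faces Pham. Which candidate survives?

Round 1: Ivanov vs Okafor — 7–8, Okafor advances.
Round 2: Okafor vs Pham — 4–11, Pham advances.
Pham survives the agenda.

Pham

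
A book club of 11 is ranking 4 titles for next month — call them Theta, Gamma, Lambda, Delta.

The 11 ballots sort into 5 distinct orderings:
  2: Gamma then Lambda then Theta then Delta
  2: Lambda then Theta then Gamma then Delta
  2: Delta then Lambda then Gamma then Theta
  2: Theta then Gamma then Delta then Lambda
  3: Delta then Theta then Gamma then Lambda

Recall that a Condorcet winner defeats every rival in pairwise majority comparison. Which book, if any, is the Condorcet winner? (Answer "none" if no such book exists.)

none

Pairwise majorities:
Theta vs Gamma: Theta, 7–4.
Theta vs Lambda: Lambda wins 6–5.
Theta vs Delta: 6 to 5, Theta.
Gamma vs Lambda: Gamma, 7–4.
Gamma vs Delta: Gamma wins 6–5.
Lambda–Delta: Delta 7–4.
Every book loses at least once (Theta loses to Lambda; Gamma loses to Theta; Lambda loses to Gamma; Delta loses to Theta). The majority relation contains the cycle Theta beats Gamma beats Lambda beats Theta, so there is no Condorcet winner.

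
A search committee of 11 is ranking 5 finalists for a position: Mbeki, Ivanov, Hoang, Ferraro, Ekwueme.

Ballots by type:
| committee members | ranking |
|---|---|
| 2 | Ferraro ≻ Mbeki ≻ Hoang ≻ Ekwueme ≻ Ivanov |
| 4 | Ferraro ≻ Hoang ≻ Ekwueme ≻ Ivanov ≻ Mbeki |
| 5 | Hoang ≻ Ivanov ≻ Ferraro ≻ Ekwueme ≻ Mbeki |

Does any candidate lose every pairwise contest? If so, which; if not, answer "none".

Pairwise majorities:
Mbeki vs Ivanov: Ivanov, 9–2.
Mbeki vs Hoang: Hoang wins 9–2.
Mbeki vs Ferraro: Ferraro, 11–0.
Mbeki vs Ekwueme: Mbeki is ranked higher on 2 ballots, Ekwueme on 9. Ekwueme wins 9–2.
Ivanov vs Hoang: Ivanov is ranked higher on 0 ballots, Hoang on 11. Hoang wins 11–0.
Ivanov vs Ferraro: 5 for Ivanov, 6 for Ferraro — Ferraro by 6–5.
Ivanov–Ekwueme: Ekwueme 6–5.
Hoang vs Ferraro: 5 to 6, Ferraro.
Hoang vs Ekwueme: Hoang wins 11–0.
Ferraro vs Ekwueme: Ferraro preferred on 2+4+5 = 11 ballots; Ferraro wins 11–0.
Only Mbeki has no wins; Mbeki is the Condorcet loser.

Mbeki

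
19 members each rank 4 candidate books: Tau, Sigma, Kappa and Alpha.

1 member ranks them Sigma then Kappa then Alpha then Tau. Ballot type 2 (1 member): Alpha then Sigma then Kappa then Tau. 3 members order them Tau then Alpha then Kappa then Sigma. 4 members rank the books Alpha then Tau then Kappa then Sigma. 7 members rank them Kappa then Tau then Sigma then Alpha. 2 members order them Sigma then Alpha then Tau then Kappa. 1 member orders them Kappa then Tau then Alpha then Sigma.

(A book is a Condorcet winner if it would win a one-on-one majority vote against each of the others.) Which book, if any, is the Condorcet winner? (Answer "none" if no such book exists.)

none

Head-to-head results (19 members):
Tau vs Sigma: Tau is ranked higher on 3+4+7+1 = 15 ballots, Sigma on 4. Tau wins 15–4.
Tau vs Kappa: 3+4+2 = 9 for Tau, 10 for Kappa — Kappa by 10–9.
Tau vs Alpha: 11 to 8, Tau.
Sigma vs Kappa: 4 to 15, Kappa.
Sigma vs Alpha: 1+7+2 = 10 for Sigma, 9 for Alpha — Sigma by 10–9.
Kappa vs Alpha: 1+7+1 = 9 for Kappa, 10 for Alpha — Alpha by 10–9.
Every book loses at least once (Tau loses to Kappa; Sigma loses to Tau; Kappa loses to Alpha; Alpha loses to Tau). The majority relation contains the cycle Tau > Alpha > Kappa > Tau, so there is no Condorcet winner.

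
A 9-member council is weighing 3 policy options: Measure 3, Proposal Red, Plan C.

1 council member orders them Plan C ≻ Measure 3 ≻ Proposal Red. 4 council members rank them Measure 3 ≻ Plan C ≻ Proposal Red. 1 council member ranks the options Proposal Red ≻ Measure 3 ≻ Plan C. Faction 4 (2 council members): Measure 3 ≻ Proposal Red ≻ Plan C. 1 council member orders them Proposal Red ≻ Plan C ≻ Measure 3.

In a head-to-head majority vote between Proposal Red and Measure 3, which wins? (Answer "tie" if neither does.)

Ballots ranking Proposal Red above Measure 3: 1 + 1 = 2.
Ballots ranking Measure 3 above Proposal Red: 9 − 2 = 7.
Measure 3 wins the head-to-head 7–2.

Measure 3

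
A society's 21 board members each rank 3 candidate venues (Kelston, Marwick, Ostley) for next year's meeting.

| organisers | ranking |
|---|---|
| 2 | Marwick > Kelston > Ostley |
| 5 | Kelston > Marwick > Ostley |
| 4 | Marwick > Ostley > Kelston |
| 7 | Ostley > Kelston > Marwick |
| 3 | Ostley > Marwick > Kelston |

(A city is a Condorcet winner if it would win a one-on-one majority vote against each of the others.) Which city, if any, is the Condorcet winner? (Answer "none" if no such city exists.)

none

Pairwise majorities:
Kelston vs Marwick: Kelston wins 12–9.
Kelston vs Ostley: Ostley, 14–7.
Marwick vs Ostley: Marwick, 11–10.
Each city drops at least one matchup (Kelston loses to Ostley; Marwick loses to Kelston; Ostley loses to Marwick); the cycle Kelston → Marwick → Ostley → Kelston rules out a Condorcet winner.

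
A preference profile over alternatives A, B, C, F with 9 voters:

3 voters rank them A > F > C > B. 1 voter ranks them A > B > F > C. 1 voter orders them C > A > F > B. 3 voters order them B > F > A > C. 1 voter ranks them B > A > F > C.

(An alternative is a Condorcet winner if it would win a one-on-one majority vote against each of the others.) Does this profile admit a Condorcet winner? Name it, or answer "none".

Check each pair by majority over 9 ballots:
A vs B: A is ranked higher on 3+1+1 = 5 ballots, B on 4. A wins 5–4.
A–C: A 8–1.
A vs F: A is ranked higher on 3+1+1+1 = 6 ballots, F on 3. A wins 6–3.
B vs C: B wins 5–4.
B vs F: B, 5–4.
C vs F: C preferred on 1 ballot; F wins 8–1.
A wins every pairwise contest, so A is the Condorcet winner.

A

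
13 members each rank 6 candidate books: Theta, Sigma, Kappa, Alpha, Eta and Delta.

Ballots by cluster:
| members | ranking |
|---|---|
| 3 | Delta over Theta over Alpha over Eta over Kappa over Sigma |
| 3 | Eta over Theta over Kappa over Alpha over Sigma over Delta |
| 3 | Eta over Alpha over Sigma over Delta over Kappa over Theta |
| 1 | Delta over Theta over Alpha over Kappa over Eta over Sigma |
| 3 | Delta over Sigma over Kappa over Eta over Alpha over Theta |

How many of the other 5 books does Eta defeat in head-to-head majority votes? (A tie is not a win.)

4

Eta against each rival (13 members):
Eta vs Theta: 9 to 4, Eta.
Eta–Sigma: Eta 10–3.
Eta vs Kappa: Eta, 9–4.
Eta vs Alpha: Eta, 9–4.
Eta–Delta: Delta 7–6.
Eta beats Theta, Sigma, Kappa, Alpha; loses to Delta — 4 pairwise wins.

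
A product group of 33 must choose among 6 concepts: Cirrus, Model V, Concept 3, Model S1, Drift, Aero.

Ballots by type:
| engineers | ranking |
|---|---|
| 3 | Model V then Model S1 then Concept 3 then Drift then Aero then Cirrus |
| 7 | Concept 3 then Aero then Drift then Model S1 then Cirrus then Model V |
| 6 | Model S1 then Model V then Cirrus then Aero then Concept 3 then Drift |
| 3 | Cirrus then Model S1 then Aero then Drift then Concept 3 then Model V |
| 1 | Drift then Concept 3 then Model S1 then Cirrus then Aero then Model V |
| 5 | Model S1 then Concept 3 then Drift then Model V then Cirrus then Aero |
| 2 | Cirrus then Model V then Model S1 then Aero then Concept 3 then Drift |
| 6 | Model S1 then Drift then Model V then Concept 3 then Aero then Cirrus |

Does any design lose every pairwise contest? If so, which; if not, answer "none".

none

Pairwise majorities:
Cirrus vs Model V: Cirrus preferred on 7+3+1+2 = 13 ballots; Model V wins 20–13.
Cirrus vs Concept 3: 6+3+2 = 11 for Cirrus, 22 for Concept 3 — Concept 3 by 22–11.
Cirrus vs Model S1: Cirrus is ranked higher on 3+2 = 5 ballots, Model S1 on 28. Model S1 wins 28–5.
Cirrus–Drift: Drift 22–11.
Cirrus–Aero: Cirrus 17–16.
Model V vs Concept 3: Model V, 17–16.
Model V vs Model S1: Model S1 wins 28–5.
Model V vs Drift: Model V preferred on 3+6+2 = 11 ballots; Drift wins 22–11.
Model V vs Aero: Model V preferred on 3+6+5+2+6 = 22 ballots; Model V wins 22–11.
Concept 3 vs Model S1: Concept 3 preferred on 7+1 = 8 ballots; Model S1 wins 25–8.
Concept 3 vs Drift: Concept 3 is ranked higher on 3+7+6+5+2 = 23 ballots, Drift on 10. Concept 3 wins 23–10.
Concept 3–Aero: Concept 3 22–11.
Model S1 vs Drift: Model S1 is ranked higher on 3+6+3+5+2+6 = 25 ballots, Drift on 8. Model S1 wins 25–8.
Model S1 vs Aero: Model S1 is ranked higher on 26 ballots, Aero on 7. Model S1 wins 26–7.
Drift vs Aero: 3+1+5+6 = 15 for Drift, 18 for Aero — Aero by 18–15.
Each design has at least one pairwise win (Cirrus beats Aero; Model V beats Cirrus; Concept 3 beats Cirrus; Model S1 beats Cirrus; Drift beats Cirrus; Aero beats Drift) — no Condorcet loser.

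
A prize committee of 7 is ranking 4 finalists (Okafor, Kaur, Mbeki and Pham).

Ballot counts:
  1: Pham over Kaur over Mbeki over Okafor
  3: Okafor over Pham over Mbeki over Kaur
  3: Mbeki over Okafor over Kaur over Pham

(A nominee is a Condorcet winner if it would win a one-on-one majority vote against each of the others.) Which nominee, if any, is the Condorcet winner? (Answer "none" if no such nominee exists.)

Head-to-head results (7 jurors):
Okafor vs Kaur: Okafor, 6–1.
Okafor vs Mbeki: Mbeki, 4–3.
Okafor vs Pham: Okafor, 6–1.
Kaur–Mbeki: Mbeki 6–1.
Kaur–Pham: Pham 4–3.
Mbeki vs Pham: Pham wins 4–3.
Each nominee drops at least one matchup (Okafor loses to Mbeki; Kaur loses to Okafor; Mbeki loses to Pham; Pham loses to Okafor); the cycle Okafor > Pham > Mbeki > Okafor rules out a Condorcet winner.

none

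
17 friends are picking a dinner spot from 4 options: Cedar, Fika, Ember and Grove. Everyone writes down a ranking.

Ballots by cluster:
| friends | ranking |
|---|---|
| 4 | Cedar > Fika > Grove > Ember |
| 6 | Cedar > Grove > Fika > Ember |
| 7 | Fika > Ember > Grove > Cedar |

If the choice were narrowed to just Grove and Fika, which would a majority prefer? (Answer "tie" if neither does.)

Ballots ranking Grove above Fika: 6.
Ballots ranking Fika above Grove: 17 − 6 = 11.
Fika wins the head-to-head 11–6.

Fika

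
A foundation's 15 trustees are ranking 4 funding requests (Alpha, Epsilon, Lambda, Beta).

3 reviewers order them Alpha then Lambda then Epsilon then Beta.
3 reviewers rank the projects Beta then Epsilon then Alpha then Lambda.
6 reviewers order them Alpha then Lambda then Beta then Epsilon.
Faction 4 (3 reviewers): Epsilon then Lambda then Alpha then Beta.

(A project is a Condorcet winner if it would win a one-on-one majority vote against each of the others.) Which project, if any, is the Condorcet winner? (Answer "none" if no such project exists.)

Head-to-head results (15 reviewers):
Alpha vs Epsilon: 9 to 6, Alpha.
Alpha vs Lambda: 3+3+6 = 12 for Alpha, 3 for Lambda — Alpha by 12–3.
Alpha vs Beta: Alpha is ranked higher on 3+6+3 = 12 ballots, Beta on 3. Alpha wins 12–3.
Epsilon vs Lambda: 6 to 9, Lambda.
Epsilon vs Beta: Epsilon is ranked higher on 3+3 = 6 ballots, Beta on 9. Beta wins 9–6.
Lambda vs Beta: Lambda preferred on 3+6+3 = 12 ballots; Lambda wins 12–3.
Alpha wins every pairwise contest, so Alpha is the Condorcet winner.

Alpha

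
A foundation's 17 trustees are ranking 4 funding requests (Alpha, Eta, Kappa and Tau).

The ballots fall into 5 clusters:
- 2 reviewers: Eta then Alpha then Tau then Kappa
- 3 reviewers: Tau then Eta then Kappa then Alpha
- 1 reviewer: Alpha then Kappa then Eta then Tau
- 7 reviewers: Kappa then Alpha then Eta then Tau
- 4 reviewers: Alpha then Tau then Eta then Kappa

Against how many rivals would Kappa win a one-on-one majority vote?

Kappa against each rival (17 reviewers):
Kappa vs Alpha: Kappa, 10–7.
Kappa vs Eta: Eta, 9–8.
Kappa vs Tau: 1+7 = 8 for Kappa, 9 for Tau — Tau by 9–8.
Kappa beats Alpha; loses to Eta, Tau — 1 pairwise win.

1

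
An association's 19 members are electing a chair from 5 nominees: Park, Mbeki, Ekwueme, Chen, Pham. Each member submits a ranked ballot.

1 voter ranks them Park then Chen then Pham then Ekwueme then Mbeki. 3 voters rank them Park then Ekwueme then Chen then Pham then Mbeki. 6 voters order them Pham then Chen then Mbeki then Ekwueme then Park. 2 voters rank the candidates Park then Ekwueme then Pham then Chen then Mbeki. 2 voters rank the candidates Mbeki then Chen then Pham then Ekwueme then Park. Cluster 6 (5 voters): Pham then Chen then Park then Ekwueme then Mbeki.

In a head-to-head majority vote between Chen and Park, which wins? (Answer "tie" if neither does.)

Chen

Ballots ranking Chen above Park: 6 + 2 + 5 = 13.
Ballots ranking Park above Chen: 19 − 13 = 6.
Chen wins the head-to-head 13–6.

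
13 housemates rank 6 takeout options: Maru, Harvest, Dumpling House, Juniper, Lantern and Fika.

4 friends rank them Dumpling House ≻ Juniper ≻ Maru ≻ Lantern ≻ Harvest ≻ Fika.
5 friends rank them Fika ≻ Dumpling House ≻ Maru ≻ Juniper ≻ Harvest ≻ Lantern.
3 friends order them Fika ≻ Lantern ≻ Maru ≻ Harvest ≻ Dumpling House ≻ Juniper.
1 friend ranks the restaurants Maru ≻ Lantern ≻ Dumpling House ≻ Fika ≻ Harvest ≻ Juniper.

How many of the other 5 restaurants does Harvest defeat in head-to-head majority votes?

Harvest against each rival (13 friends):
Harvest vs Maru: 0 for Harvest, 13 for Maru — Maru by 13–0.
Harvest vs Dumpling House: 3 for Harvest, 10 for Dumpling House — Dumpling House by 10–3.
Harvest vs Juniper: 4 to 9, Juniper.
Harvest vs Lantern: Lantern, 8–5.
Harvest vs Fika: Fika wins 9–4.
Harvest beats no one; loses to Maru, Dumpling House, Juniper, Lantern, Fika — 0 pairwise wins.

0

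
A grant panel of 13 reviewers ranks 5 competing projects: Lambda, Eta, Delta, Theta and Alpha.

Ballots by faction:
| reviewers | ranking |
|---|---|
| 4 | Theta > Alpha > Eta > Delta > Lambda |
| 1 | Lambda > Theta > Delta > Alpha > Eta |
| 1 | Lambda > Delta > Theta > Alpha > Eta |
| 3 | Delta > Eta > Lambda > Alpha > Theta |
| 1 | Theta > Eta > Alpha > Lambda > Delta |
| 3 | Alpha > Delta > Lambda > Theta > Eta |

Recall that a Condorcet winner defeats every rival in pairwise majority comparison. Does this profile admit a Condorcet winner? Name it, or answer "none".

Check each pair by majority over 13 ballots:
Lambda vs Eta: 5 to 8, Eta.
Lambda vs Delta: Lambda is ranked higher on 1+1+1 = 3 ballots, Delta on 10. Delta wins 10–3.
Lambda vs Theta: 1+1+3+3 = 8 for Lambda, 5 for Theta — Lambda by 8–5.
Lambda vs Alpha: Lambda preferred on 1+1+3 = 5 ballots; Alpha wins 8–5.
Eta vs Delta: 4+1 = 5 for Eta, 8 for Delta — Delta by 8–5.
Eta vs Theta: Eta is ranked higher on 3 ballots, Theta on 10. Theta wins 10–3.
Eta vs Alpha: Eta is ranked higher on 3+1 = 4 ballots, Alpha on 9. Alpha wins 9–4.
Delta vs Theta: 1+3+3 = 7 for Delta, 6 for Theta — Delta by 7–6.
Delta vs Alpha: Delta is ranked higher on 1+1+3 = 5 ballots, Alpha on 8. Alpha wins 8–5.
Theta vs Alpha: 7 to 6, Theta.
No project is unbeaten: Lambda loses to Eta; Eta loses to Delta; Delta loses to Alpha; Theta loses to Lambda; Alpha loses to Theta. In particular Lambda beats Theta beats Eta beats Lambda is a majority cycle — no Condorcet winner exists.

none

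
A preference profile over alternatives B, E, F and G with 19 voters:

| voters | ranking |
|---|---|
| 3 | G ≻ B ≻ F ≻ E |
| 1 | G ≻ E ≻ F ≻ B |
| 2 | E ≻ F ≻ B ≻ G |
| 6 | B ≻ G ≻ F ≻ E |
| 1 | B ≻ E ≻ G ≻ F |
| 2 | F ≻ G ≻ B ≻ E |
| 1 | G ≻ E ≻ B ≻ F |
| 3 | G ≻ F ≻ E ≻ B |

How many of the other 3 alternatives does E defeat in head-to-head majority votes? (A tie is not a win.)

E against each rival (19 voters):
E–B: B 12–7.
E–F: F 14–5.
E vs G: G, 16–3.
E beats no one; loses to B, F, G — 0 pairwise wins.

0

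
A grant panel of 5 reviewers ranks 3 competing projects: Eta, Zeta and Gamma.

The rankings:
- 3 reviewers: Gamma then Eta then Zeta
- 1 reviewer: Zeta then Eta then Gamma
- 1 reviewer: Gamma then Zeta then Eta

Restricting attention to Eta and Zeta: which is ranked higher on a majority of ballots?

Eta

Ballots ranking Eta above Zeta: 3.
Ballots ranking Zeta above Eta: 5 − 3 = 2.
Eta wins the head-to-head 3–2.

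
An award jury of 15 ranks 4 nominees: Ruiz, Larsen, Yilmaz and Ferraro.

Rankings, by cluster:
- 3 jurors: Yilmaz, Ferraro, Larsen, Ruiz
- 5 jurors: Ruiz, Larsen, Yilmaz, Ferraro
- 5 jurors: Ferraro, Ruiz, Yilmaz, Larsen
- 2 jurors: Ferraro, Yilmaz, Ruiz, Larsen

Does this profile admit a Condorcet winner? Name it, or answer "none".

none

Check each pair by majority over 15 ballots:
Ruiz vs Larsen: Ruiz is ranked higher on 5+5+2 = 12 ballots, Larsen on 3. Ruiz wins 12–3.
Ruiz vs Yilmaz: Ruiz preferred on 5+5 = 10 ballots; Ruiz wins 10–5.
Ruiz vs Ferraro: Ruiz is ranked higher on 5 ballots, Ferraro on 10. Ferraro wins 10–5.
Larsen vs Yilmaz: 5 to 10, Yilmaz.
Larsen vs Ferraro: Larsen is ranked higher on 5 ballots, Ferraro on 10. Ferraro wins 10–5.
Yilmaz vs Ferraro: 8 to 7, Yilmaz.
Each nominee drops at least one matchup (Ruiz loses to Ferraro; Larsen loses to Ruiz; Yilmaz loses to Ruiz; Ferraro loses to Yilmaz); the cycle Ruiz > Yilmaz > Ferraro > Ruiz rules out a Condorcet winner.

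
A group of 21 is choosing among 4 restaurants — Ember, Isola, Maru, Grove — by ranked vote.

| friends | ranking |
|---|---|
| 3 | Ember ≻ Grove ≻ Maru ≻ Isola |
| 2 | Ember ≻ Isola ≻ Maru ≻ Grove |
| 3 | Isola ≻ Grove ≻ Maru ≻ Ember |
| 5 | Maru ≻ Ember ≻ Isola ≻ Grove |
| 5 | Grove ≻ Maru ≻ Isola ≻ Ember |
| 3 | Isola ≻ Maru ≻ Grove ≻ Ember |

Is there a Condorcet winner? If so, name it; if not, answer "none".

Head-to-head results (21 friends):
Ember vs Isola: Isola wins 11–10.
Ember–Maru: Maru 16–5.
Ember vs Grove: Grove, 11–10.
Isola vs Maru: Maru, 13–8.
Isola–Grove: Isola 13–8.
Maru–Grove: Grove 11–10.
No restaurant is unbeaten: Ember loses to Isola; Isola loses to Maru; Maru loses to Grove; Grove loses to Isola. In particular Isola beats Grove beats Maru beats Isola is a majority cycle — no Condorcet winner exists.

none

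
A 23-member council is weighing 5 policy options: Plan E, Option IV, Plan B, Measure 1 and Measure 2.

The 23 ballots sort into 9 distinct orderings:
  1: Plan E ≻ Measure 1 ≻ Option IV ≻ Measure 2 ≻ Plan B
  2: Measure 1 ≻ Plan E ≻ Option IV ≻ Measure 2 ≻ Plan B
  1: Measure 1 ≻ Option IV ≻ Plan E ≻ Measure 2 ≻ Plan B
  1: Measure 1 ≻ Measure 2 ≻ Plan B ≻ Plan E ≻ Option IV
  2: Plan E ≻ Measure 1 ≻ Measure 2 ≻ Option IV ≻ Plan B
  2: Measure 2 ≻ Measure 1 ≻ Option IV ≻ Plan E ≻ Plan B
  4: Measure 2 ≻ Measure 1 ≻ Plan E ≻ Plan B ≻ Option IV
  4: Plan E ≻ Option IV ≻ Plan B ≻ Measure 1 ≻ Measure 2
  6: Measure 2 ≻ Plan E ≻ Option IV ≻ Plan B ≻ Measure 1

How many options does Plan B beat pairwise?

Plan B against each rival (23 council members):
Plan B vs Plan E: Plan E, 22–1.
Plan B vs Option IV: Option IV, 18–5.
Plan B vs Measure 1: Plan B is ranked higher on 4+6 = 10 ballots, Measure 1 on 13. Measure 1 wins 13–10.
Plan B–Measure 2: Measure 2 19–4.
Plan B beats no one; loses to Plan E, Option IV, Measure 1, Measure 2 — 0 pairwise wins.

0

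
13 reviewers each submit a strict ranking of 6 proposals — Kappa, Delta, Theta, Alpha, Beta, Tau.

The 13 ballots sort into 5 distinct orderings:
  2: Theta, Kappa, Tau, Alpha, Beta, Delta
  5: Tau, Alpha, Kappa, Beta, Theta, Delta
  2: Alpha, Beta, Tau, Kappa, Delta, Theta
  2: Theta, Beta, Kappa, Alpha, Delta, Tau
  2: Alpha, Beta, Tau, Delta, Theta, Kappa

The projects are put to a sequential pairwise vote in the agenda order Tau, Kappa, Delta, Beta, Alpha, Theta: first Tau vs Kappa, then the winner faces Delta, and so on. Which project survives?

Tau

Round 1: Tau vs Kappa — 9–4, Tau advances.
Round 2: Tau vs Delta — 11–2, Tau advances.
Round 3: Tau vs Beta — 7–6, Tau advances.
Round 4: Tau vs Alpha — 7–6, Tau advances.
Round 5: Tau vs Theta — 9–4, Tau advances.
Tau survives the agenda.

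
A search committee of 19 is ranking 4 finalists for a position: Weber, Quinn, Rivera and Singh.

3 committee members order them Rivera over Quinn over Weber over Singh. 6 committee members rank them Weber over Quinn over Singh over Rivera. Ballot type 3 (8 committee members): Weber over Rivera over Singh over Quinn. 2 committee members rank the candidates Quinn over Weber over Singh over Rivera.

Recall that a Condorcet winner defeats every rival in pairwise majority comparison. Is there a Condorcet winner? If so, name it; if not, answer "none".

Pairwise majorities:
Weber vs Quinn: Weber is ranked higher on 6+8 = 14 ballots, Quinn on 5. Weber wins 14–5.
Weber vs Rivera: Weber wins 16–3.
Weber vs Singh: 19 to 0, Weber.
Quinn–Rivera: Rivera 11–8.
Quinn vs Singh: Quinn, 11–8.
Rivera–Singh: Rivera 11–8.
Weber beats each of Quinn, Rivera, Singh — Weber is the Condorcet winner.

Weber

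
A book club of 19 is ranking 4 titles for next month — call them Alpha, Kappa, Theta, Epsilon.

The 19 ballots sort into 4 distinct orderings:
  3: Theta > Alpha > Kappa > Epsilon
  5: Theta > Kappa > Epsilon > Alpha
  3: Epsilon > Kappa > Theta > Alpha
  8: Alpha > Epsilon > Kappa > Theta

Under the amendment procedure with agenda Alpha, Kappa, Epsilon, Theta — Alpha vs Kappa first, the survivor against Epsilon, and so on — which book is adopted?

Round 1: Alpha vs Kappa — 11–8, Alpha advances.
Round 2: Alpha vs Epsilon — 11–8, Alpha advances.
Round 3: Alpha vs Theta — 8–11, Theta advances.
The agenda winner is Theta.

Theta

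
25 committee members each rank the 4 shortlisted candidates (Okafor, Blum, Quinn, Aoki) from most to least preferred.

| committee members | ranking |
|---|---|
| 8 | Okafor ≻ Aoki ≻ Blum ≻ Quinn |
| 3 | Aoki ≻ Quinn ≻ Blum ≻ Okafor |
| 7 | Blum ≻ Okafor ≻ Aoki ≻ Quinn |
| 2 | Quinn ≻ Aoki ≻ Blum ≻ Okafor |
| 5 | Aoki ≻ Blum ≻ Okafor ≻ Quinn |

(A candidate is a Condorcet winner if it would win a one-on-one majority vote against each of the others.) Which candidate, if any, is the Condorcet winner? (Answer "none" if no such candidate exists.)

none

Head-to-head results (25 committee members):
Okafor vs Blum: 8 for Okafor, 17 for Blum — Blum by 17–8.
Okafor vs Quinn: Okafor is ranked higher on 8+7+5 = 20 ballots, Quinn on 5. Okafor wins 20–5.
Okafor vs Aoki: Okafor preferred on 8+7 = 15 ballots; Okafor wins 15–10.
Blum vs Quinn: 8+7+5 = 20 for Blum, 5 for Quinn — Blum by 20–5.
Blum vs Aoki: 7 for Blum, 18 for Aoki — Aoki by 18–7.
Quinn vs Aoki: 2 to 23, Aoki.
Each candidate drops at least one matchup (Okafor loses to Blum; Blum loses to Aoki; Quinn loses to Okafor; Aoki loses to Okafor); the cycle Okafor beats Aoki beats Blum beats Okafor rules out a Condorcet winner.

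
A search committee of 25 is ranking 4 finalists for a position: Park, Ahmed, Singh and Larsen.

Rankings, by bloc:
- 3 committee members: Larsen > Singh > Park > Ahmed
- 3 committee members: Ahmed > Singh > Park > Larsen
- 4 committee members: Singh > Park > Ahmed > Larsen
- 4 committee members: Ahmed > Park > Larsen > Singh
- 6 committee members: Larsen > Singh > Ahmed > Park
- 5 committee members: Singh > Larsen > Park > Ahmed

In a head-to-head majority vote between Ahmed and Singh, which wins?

Ballots ranking Ahmed above Singh: 3 + 4 = 7.
Ballots ranking Singh above Ahmed: 25 − 7 = 18.
Singh wins the head-to-head 18–7.

Singh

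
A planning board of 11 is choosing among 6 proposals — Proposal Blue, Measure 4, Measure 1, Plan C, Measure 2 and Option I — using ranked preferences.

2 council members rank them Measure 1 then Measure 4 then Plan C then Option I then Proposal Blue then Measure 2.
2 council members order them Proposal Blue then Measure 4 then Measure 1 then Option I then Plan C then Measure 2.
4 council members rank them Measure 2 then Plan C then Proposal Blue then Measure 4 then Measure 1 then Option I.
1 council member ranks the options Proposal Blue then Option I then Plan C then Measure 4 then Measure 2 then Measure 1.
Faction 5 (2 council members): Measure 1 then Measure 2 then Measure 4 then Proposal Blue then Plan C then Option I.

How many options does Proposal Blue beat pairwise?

3

Proposal Blue against each rival (11 council members):
Proposal Blue–Measure 4: Proposal Blue 7–4.
Proposal Blue vs Measure 1: 2+4+1 = 7 for Proposal Blue, 4 for Measure 1 — Proposal Blue by 7–4.
Proposal Blue vs Plan C: Proposal Blue is ranked higher on 2+1+2 = 5 ballots, Plan C on 6. Plan C wins 6–5.
Proposal Blue vs Measure 2: 2+2+1 = 5 for Proposal Blue, 6 for Measure 2 — Measure 2 by 6–5.
Proposal Blue vs Option I: Proposal Blue is ranked higher on 2+4+1+2 = 9 ballots, Option I on 2. Proposal Blue wins 9–2.
Proposal Blue beats Measure 4, Measure 1, Option I; loses to Plan C, Measure 2 — 3 pairwise wins.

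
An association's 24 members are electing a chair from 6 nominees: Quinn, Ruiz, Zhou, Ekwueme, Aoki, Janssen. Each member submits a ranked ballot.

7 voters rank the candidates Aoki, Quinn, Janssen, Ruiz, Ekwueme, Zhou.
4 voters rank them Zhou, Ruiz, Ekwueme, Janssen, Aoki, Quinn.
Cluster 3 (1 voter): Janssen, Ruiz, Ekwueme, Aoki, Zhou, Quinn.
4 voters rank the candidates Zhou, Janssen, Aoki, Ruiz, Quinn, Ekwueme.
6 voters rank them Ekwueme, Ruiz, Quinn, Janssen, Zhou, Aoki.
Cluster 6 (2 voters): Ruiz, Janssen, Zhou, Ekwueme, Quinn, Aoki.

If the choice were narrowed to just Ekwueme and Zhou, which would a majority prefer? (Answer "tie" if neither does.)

Ballots ranking Ekwueme above Zhou: 7 + 1 + 6 = 14.
Ballots ranking Zhou above Ekwueme: 24 − 14 = 10.
Ekwueme wins the head-to-head 14–10.

Ekwueme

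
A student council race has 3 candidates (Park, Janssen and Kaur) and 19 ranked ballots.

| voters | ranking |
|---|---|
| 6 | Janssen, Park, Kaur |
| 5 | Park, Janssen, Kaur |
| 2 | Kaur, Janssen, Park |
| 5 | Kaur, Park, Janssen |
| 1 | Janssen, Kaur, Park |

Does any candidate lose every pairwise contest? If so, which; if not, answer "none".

Kaur

Head-to-head results (19 voters):
Park vs Janssen: 5+5 = 10 for Park, 9 for Janssen — Park by 10–9.
Park vs Kaur: Park is ranked higher on 6+5 = 11 ballots, Kaur on 8. Park wins 11–8.
Janssen vs Kaur: Janssen wins 12–7.
Kaur is beaten in every head-to-head and is the Condorcet loser.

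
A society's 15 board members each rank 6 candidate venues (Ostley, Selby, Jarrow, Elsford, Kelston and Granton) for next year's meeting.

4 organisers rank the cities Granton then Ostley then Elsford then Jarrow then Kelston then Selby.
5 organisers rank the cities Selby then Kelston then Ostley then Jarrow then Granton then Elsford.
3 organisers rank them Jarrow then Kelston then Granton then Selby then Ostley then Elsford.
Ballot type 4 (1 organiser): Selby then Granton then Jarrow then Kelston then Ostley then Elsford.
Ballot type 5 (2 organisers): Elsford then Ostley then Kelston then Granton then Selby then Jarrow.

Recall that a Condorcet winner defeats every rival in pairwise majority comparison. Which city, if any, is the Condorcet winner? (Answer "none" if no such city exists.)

none

Head-to-head results (15 organisers):
Ostley vs Selby: Ostley is ranked higher on 4+2 = 6 ballots, Selby on 9. Selby wins 9–6.
Ostley vs Jarrow: 11 to 4, Ostley.
Ostley vs Elsford: 4+5+3+1 = 13 for Ostley, 2 for Elsford — Ostley by 13–2.
Ostley vs Kelston: Ostley preferred on 4+2 = 6 ballots; Kelston wins 9–6.
Ostley vs Granton: Ostley is ranked higher on 5+2 = 7 ballots, Granton on 8. Granton wins 8–7.
Selby vs Jarrow: Selby is ranked higher on 5+1+2 = 8 ballots, Jarrow on 7. Selby wins 8–7.
Selby vs Elsford: 5+3+1 = 9 for Selby, 6 for Elsford — Selby by 9–6.
Selby vs Kelston: Selby is ranked higher on 5+1 = 6 ballots, Kelston on 9. Kelston wins 9–6.
Selby vs Granton: Selby is ranked higher on 5+1 = 6 ballots, Granton on 9. Granton wins 9–6.
Jarrow vs Elsford: Jarrow is ranked higher on 5+3+1 = 9 ballots, Elsford on 6. Jarrow wins 9–6.
Jarrow vs Kelston: 4+3+1 = 8 for Jarrow, 7 for Kelston — Jarrow by 8–7.
Jarrow vs Granton: 5+3 = 8 for Jarrow, 7 for Granton — Jarrow by 8–7.
Elsford vs Kelston: Elsford preferred on 4+2 = 6 ballots; Kelston wins 9–6.
Elsford vs Granton: 2 to 13, Granton.
Kelston vs Granton: 10 to 5, Kelston.
No city is unbeaten: Ostley loses to Selby; Selby loses to Kelston; Jarrow loses to Ostley; Elsford loses to Ostley; Kelston loses to Jarrow; Granton loses to Jarrow. In particular Ostley beats Jarrow beats Kelston beats Ostley is a majority cycle — no Condorcet winner exists.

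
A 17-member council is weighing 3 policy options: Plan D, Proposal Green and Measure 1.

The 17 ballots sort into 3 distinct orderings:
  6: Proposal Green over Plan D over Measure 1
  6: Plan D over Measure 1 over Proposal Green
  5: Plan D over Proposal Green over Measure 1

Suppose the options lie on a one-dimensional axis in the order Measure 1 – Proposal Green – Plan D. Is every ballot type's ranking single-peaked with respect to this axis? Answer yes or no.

no

Axis positions: Measure 1=1, Proposal Green=2, Plan D=3.
Ballot type 1 (peak Proposal Green at position 2): ranking walks positions 2-3-1, expanding outward from the peak — single-peaked.
Ballot type 2: ranking walks positions 3-1-2; Measure 1 is ranked above Proposal Green even though Proposal Green lies between Measure 1 and the peak Plan D on the axis — preferences dip and rise again. Not single-peaked.
Ballot type 3 (peak Plan D at position 3): ranking walks positions 3-2-1, expanding outward from the peak — single-peaked.
Ballot type 2 violates single-peakedness, so the profile is not single-peaked on this axis.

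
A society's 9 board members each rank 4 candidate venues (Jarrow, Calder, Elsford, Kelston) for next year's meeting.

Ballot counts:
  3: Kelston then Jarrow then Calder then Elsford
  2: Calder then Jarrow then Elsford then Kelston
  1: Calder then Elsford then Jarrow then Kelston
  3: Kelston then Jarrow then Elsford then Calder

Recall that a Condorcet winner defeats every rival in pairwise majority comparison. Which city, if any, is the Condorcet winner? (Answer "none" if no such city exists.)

Head-to-head results (9 organisers):
Jarrow vs Calder: Jarrow wins 6–3.
Jarrow–Elsford: Jarrow 8–1.
Jarrow vs Kelston: Kelston wins 6–3.
Calder vs Elsford: Calder wins 6–3.
Calder–Kelston: Kelston 6–3.
Elsford vs Kelston: Kelston, 6–3.
Only Kelston has no losses; Kelston is the Condorcet winner.

Kelston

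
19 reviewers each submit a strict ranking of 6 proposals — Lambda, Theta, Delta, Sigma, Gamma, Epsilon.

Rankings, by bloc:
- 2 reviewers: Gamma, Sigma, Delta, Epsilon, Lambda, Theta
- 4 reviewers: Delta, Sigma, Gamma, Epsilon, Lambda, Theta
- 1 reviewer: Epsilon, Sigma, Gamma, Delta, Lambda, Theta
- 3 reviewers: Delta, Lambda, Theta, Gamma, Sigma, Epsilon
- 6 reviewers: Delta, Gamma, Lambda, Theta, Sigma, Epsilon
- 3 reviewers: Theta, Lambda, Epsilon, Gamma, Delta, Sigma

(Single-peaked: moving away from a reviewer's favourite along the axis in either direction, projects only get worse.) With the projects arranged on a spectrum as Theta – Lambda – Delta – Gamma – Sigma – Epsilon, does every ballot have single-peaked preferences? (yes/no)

no

Axis positions: Theta=1, Lambda=2, Delta=3, Gamma=4, Sigma=5, Epsilon=6.
Bloc 1 (peak Gamma at position 4): ranking walks positions 4-5-3-6-2-1, expanding outward from the peak — single-peaked.
Bloc 2: ranking walks positions 3-5-4-6-2-1; Sigma is ranked above Gamma even though Gamma lies between Sigma and the peak Delta on the axis — preferences dip and rise again. Not single-peaked.
Bloc 3 (peak Epsilon at position 6): ranking walks positions 6-5-4-3-2-1, expanding outward from the peak — single-peaked.
Bloc 4 (peak Delta at position 3): ranking walks positions 3-2-1-4-5-6, expanding outward from the peak — single-peaked.
Bloc 5 (peak Delta at position 3): ranking walks positions 3-4-2-1-5-6, expanding outward from the peak — single-peaked.
Bloc 6: ranking walks positions 1-2-6-4-3-5; Epsilon is ranked above Delta even though Delta lies between Epsilon and the peak Theta on the axis — preferences dip and rise again. Not single-peaked.
Bloc 2 violates single-peakedness, so the profile is not single-peaked on this axis.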